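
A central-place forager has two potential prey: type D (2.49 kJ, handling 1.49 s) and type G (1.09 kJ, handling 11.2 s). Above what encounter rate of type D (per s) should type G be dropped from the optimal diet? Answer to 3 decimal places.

0.042 per s

At the threshold, the rate on type D alone equals the profitability of type G: λ·2.49/(1 + λ·1.49) = 1.09/11.2 = 0.09732.
Rearranging, λ(2.49 − 0.09732×1.49) = 0.09732, so λ = 0.09732/2.345 = 0.0415 per s.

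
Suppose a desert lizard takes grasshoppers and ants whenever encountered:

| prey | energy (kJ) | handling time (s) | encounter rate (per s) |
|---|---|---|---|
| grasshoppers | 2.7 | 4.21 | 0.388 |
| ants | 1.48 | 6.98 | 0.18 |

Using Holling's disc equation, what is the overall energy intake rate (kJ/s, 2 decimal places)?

0.34 kJ/s

R = (0.388×2.7 + 0.18×1.48) / (1 + 0.388×4.21 + 0.18×6.98) = 1.314/3.89 = 0.3378 kJ/s.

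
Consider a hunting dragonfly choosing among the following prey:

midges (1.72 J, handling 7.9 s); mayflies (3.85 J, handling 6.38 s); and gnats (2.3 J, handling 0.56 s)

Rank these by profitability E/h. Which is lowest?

midges

In descending order of E/h:
gnats: 2.3/0.56 = 4.11 J/s
mayflies: 3.85/6.38 = 0.603 J/s
midges: 1.72/7.9 = 0.218 J/s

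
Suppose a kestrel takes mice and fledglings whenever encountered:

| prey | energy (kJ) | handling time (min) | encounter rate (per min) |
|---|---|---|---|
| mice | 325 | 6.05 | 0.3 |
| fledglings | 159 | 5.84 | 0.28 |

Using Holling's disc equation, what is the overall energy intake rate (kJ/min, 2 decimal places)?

31.91 kJ/min

R = Σλ_iE_i / (1 + Σλ_ih_i)
Numerator: 0.3×325 + 0.28×159 = 142
Denominator: 1 + 0.3×6.05 + 0.28×5.84 = 4.45
R = 142/4.45 = 31.91 kJ/min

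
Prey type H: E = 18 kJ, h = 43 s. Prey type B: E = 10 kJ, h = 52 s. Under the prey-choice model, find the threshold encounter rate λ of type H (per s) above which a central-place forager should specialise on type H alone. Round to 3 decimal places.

Drop type B once their profitability E₂/h₂ falls below the rate achievable on type H alone: E₂/h₂ = λE₁/(1 + λh₁).
Solve for λ: λE₁h₂ = E₂(1 + λh₁) → λ(E₁h₂ − E₂h₁) = E₂ → λ = E₂/(E₁h₂ − E₂h₁).
λ = 10/(18×52 − 10×43) = 10/506 = 0.01976 per s.

0.020 per s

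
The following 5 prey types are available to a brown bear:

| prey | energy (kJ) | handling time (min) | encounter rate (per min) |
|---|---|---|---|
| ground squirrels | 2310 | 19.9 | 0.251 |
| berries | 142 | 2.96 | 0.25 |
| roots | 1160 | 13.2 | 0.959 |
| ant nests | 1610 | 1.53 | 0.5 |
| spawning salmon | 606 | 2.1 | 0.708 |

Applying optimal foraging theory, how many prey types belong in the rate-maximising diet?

1

Rank by E/h (kJ/min): ant nests 1.05e+03, spawning salmon 289, ground squirrels 116, roots 87.9, berries 48. Include each in turn until the next type's E/h falls below the running intake rate.
Rate on top 1: 456.1. spawning salmon: 289 < 456.1 → exclude; stop.
Optimal diet: ant nests — 1 of 5 types.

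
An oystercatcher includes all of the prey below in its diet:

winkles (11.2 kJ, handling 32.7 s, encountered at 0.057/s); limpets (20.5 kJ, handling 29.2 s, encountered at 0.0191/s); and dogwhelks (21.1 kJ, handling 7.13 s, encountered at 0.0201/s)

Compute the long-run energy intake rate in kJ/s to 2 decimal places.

R = (0.057×11.2 + 0.0191×20.5 + 0.0201×21.1) / (1 + 0.057×32.7 + 0.0191×29.2 + 0.0201×7.13) = 1.454/3.565 = 0.4079 kJ/s.

0.41 kJ/s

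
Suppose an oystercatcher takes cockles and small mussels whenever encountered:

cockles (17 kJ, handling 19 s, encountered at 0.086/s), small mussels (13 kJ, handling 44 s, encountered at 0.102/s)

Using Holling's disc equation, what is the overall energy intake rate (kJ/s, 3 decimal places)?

0.391 kJ/s

R = (0.086×17 + 0.102×13) / (1 + 0.086×19 + 0.102×44) = 2.788/7.122 = 0.3915 kJ/s.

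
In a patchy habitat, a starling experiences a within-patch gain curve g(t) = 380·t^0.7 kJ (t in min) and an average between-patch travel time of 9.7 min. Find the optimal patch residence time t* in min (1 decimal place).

22.6 min

Optimal t* satisfies g'(t*) = g(t*)/(T + t*).
g'(t) = 0.7·380·t^-0.3. Setting 0.7·380·t^-0.3 = 380·t^0.7/(9.7+t) gives 0.7(9.7+t) = t, so 0.30·t = 0.7×9.7.
t* = 0.7×9.7/0.30 = 22.63 min.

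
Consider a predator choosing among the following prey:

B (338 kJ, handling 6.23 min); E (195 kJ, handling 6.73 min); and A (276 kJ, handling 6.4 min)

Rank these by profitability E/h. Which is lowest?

Profitability E/h (kJ/min): B = 338/6.23 = 54.3, E = 195/6.73 = 29, A = 276/6.4 = 43.1.
Ranked: B > A > E.

E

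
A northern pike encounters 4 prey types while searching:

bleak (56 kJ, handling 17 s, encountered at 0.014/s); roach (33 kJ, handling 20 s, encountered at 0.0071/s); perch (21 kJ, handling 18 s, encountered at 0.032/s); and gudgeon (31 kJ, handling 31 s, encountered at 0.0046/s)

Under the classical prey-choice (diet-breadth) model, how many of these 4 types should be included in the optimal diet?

4

Profitabilities (E/h, kJ/s): bleak 3.29, roach 1.65, perch 1.17, gudgeon 1. Add prey in this order while the next type's profitability exceeds the intake rate on those already taken.
Rate on top 1: 0.6333. roach: 1.65 > 0.6333 → include.
Rate on top 2: 0.7379. perch: 1.17 > 0.7379 → include.
Rate on top 3: 0.8642. gudgeon: 1 > 0.8642 → include.
Optimal diet: bleak, roach, perch, gudgeon — 4 of 4 types.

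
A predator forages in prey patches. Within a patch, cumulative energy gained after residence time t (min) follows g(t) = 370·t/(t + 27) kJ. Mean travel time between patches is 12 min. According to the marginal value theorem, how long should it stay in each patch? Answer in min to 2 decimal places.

By the marginal value theorem, leave when the instantaneous gain rate g'(t) equals the habitat-wide average g(t)/(T + t).
g'(t) = 370·27/(t + 27)². Setting 370·27/(t+27)² = 370t/[(t+27)(12+t)] gives 27(12+t) = t(t+27), so t² = 27×12 = 324.
t* = √324 = 18 min.

18.00 min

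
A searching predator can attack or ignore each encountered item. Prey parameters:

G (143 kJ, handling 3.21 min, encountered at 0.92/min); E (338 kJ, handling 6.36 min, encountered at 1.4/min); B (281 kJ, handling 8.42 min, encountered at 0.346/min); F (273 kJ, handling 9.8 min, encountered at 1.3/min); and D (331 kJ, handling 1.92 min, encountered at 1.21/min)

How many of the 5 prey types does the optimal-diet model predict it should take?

Profitabilities (E/h, kJ/min): D 172, E 53.1, G 44.5, B 33.4, F 27.9. Add prey in this order while the next type's profitability exceeds the intake rate on those already taken.
Rate on top 1: 120.5. E: 53.1 < 120.5 → exclude; stop.
Optimal diet: D — 1 of 5 types.

1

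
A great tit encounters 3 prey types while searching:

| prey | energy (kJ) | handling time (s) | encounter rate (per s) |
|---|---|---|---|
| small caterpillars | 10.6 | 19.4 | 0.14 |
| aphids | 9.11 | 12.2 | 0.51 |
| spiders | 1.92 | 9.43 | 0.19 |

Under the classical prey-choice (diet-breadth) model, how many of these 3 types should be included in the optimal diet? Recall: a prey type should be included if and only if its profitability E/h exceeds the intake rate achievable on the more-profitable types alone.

Rank by E/h (kJ/s): aphids 0.747, small caterpillars 0.546, spiders 0.204. Include each in turn until the next type's E/h falls below the running intake rate.
Rate on top 1: 0.6433. small caterpillars: 0.546 < 0.6433 → exclude; stop.
Optimal diet: aphids — 1 of 3 types.

1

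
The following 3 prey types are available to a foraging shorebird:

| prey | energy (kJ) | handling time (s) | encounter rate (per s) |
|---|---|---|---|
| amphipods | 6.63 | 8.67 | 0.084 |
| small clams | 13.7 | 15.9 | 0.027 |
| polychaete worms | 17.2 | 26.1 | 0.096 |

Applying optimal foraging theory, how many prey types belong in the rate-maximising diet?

3

Profitabilities (E/h, kJ/s): small clams 0.862, amphipods 0.765, polychaete worms 0.659. Add prey in this order while the next type's profitability exceeds the intake rate on those already taken.
Rate on top 1: 0.2588. amphipods: 0.765 > 0.2588 → include.
Rate on top 2: 0.4296. polychaete worms: 0.659 > 0.4296 → include.
Optimal diet: small clams, amphipods, polychaete worms — 3 of 3 types.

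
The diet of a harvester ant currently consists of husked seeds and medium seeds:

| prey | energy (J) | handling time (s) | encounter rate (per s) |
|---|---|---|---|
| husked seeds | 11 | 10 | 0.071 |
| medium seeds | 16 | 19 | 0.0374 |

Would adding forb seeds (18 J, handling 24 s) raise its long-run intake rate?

On husked seeds and medium seeds alone, R = ΣλE/(1+Σλh) = 1.379/2.421 = 0.5699 J/s.
forb seeds: E/h = 18/24 = 0.75 J/s.
0.75 > 0.5699, so adding forb seeds raises the average — include it.

Yes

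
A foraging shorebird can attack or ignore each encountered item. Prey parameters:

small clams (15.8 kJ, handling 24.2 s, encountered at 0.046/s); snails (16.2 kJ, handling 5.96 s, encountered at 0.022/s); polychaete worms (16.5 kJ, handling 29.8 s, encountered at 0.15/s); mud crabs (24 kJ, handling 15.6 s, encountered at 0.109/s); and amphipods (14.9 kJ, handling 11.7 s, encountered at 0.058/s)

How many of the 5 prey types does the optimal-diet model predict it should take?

E/h in descending order: snails 2.72, mud crabs 1.54, amphipods 1.27, small clams 0.653, polychaete worms 0.554 kJ/s. The optimal diet is the largest prefix of this list for which every included type satisfies E_i/h_i > R on the types above it.
Rate on top 1: 0.3151. mud crabs: 1.54 > 0.3151 → include.
Rate on top 2: 1.05. amphipods: 1.27 > 1.05 → include.
Rate on top 3: 1.093. small clams: 0.653 < 1.093 → exclude; stop.
Optimal diet: snails, mud crabs, amphipods — 3 of 5 types.

3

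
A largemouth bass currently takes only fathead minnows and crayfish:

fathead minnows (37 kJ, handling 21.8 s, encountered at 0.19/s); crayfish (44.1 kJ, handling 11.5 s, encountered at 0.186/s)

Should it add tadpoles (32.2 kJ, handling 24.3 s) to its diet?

Intake rate on the current diet: R = (0.19×37 + 0.186×44.1) / (1 + 0.19×21.8 + 0.186×11.5) = 15.23/7.281 = 2.092 kJ/s.
Profitability of tadpoles: 32.2/24.3 = 1.325 kJ/s.
Since 1.325 < R, time spent handling tadpoles is better spent searching.

No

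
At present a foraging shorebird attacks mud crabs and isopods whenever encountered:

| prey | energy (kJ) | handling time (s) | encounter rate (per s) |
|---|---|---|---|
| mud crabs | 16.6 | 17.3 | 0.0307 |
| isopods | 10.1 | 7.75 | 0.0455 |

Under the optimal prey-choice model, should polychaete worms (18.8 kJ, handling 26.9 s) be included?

Intake rate on the current diet: R = (0.0307×16.6 + 0.0455×10.1) / (1 + 0.0307×17.3 + 0.0455×7.75) = 0.9692/1.884 = 0.5145 kJ/s.
Profitability of polychaete worms: 18.8/26.9 = 0.6989 kJ/s.
Since 0.6989 > R, including polychaete worms increases the long-run rate.

Yes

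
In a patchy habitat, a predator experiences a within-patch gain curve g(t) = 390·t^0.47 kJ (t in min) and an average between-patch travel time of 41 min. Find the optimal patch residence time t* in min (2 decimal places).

Optimal t* satisfies g'(t*) = g(t*)/(T + t*).
g'(t) = 0.47·390·t^-0.53. Setting 0.47·390·t^-0.53 = 390·t^0.47/(41+t) gives 0.47(41+t) = t, so 0.53·t = 0.47×41.
t* = 0.47×41/0.53 = 36.36 min.

36.36 min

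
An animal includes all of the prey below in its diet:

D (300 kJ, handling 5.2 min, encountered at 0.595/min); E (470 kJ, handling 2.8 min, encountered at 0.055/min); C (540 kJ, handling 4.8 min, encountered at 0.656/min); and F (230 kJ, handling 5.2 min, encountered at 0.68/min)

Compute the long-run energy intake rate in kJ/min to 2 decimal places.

65.40 kJ/min

R = Σλ_iE_i / (1 + Σλ_ih_i)
Numerator: 0.595×300 + 0.055×470 + 0.656×540 + 0.68×230 = 715
Denominator: 1 + 0.595×5.2 + 0.055×2.8 + 0.656×4.8 + 0.68×5.2 = 10.93
R = 715/10.93 = 65.4 kJ/min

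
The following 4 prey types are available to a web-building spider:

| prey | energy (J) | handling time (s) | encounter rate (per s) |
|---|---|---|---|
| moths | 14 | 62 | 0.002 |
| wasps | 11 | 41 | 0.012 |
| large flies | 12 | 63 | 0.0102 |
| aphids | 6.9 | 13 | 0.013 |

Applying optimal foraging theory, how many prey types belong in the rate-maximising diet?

Rank by E/h (J/s): aphids 0.531, wasps 0.268, moths 0.226, large flies 0.19. Include each in turn until the next type's E/h falls below the running intake rate.
Rate on top 1: 0.07673. wasps: 0.268 > 0.07673 → include.
Rate on top 2: 0.1335. moths: 0.226 > 0.1335 → include.
Rate on top 3: 0.1399. large flies: 0.19 > 0.1399 → include.
Optimal diet: aphids, wasps, moths, large flies — 4 of 4 types.

4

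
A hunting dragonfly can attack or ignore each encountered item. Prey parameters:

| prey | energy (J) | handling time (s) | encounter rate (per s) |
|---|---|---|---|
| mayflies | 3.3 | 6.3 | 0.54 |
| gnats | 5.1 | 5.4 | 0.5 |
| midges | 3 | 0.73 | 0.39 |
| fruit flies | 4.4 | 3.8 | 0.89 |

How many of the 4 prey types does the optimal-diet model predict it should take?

2

Rank by E/h (J/s): midges 4.11, fruit flies 1.16, gnats 0.944, mayflies 0.524. Include each in turn until the next type's E/h falls below the running intake rate.
Rate on top 1: 0.9107. fruit flies: 1.16 > 0.9107 → include.
Rate on top 2: 1.09. gnats: 0.944 < 1.09 → exclude; stop.
Optimal diet: midges, fruit flies — 2 of 4 types.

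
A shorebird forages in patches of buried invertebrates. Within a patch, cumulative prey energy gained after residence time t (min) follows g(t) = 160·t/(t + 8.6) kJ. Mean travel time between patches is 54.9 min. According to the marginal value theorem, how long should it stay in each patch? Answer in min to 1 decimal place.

Optimal t* satisfies g'(t*) = g(t*)/(T + t*).
g'(t) = 160·8.6/(t + 8.6)². Setting 160·8.6/(t+8.6)² = 160t/[(t+8.6)(54.9+t)] gives 8.6(54.9+t) = t(t+8.6), so t² = 8.6×54.9 = 472.1.
t* = √472.1 = 21.73 min.

21.7 min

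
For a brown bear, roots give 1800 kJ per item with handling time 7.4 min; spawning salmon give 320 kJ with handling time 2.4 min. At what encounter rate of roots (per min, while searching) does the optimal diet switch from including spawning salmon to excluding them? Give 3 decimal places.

0.164 per min

Drop spawning salmon once their profitability E₂/h₂ falls below the rate achievable on roots alone: E₂/h₂ = λE₁/(1 + λh₁).
Solve for λ: λE₁h₂ = E₂(1 + λh₁) → λ(E₁h₂ − E₂h₁) = E₂ → λ = E₂/(E₁h₂ − E₂h₁).
λ = 320/(1800×2.4 − 320×7.4) = 320/1952 = 0.1639 per min.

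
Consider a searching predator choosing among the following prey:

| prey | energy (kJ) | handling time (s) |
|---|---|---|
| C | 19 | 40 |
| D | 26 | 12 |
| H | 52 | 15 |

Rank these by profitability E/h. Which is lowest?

Profitability E/h (kJ/s): C = 19/40 = 0.475, D = 26/12 = 2.17, H = 52/15 = 3.47.
Ranked: H > D > C.

C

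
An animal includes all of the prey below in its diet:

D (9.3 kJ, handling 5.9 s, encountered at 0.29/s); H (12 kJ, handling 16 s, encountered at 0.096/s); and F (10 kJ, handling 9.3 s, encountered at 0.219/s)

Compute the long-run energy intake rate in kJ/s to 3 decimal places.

0.961 kJ/s

R = Σλ_iE_i / (1 + Σλ_ih_i)
Numerator: 0.29×9.3 + 0.096×12 + 0.219×10 = 6.039
Denominator: 1 + 0.29×5.9 + 0.096×16 + 0.219×9.3 = 6.284
R = 6.039/6.284 = 0.9611 kJ/s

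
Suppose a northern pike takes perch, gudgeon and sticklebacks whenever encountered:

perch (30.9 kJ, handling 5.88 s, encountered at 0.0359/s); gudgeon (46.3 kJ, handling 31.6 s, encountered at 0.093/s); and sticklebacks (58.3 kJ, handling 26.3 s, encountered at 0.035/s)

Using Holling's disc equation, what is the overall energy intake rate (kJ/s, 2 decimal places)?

R = (0.0359×30.9 + 0.093×46.3 + 0.035×58.3) / (1 + 0.0359×5.88 + 0.093×31.6 + 0.035×26.3) = 7.456/5.07 = 1.47 kJ/s.

1.47 kJ/s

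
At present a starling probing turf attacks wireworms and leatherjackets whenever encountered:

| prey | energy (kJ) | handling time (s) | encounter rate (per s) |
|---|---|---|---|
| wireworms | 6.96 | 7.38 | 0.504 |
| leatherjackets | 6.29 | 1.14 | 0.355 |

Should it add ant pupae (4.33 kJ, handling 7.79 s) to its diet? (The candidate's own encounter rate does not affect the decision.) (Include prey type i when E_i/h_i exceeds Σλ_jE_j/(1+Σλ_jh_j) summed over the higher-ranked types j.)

On wireworms and leatherjackets alone, R = ΣλE/(1+Σλh) = 5.741/5.124 = 1.12 kJ/s.
Profitability of ant pupae: 4.33/7.79 = 0.5558 kJ/s.
Since 0.5558 < R, time spent handling ant pupae is better spent searching.

No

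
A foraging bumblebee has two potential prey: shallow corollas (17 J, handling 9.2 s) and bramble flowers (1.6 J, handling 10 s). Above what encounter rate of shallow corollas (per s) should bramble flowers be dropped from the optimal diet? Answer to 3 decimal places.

0.010 per s

At the threshold, the rate on shallow corollas alone equals the profitability of bramble flowers: λ·17/(1 + λ·9.2) = 1.6/10 = 0.16.
Rearranging, λ(17 − 0.16×9.2) = 0.16, so λ = 0.16/15.53 = 0.0103 per s.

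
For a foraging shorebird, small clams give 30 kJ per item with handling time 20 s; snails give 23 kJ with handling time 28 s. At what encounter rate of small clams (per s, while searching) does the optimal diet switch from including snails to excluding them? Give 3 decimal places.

0.061 per s

Drop snails once their profitability E₂/h₂ falls below the rate achievable on small clams alone: E₂/h₂ = λE₁/(1 + λh₁).
Solve for λ: λE₁h₂ = E₂(1 + λh₁) → λ(E₁h₂ − E₂h₁) = E₂ → λ = E₂/(E₁h₂ − E₂h₁).
λ = 23/(30×28 − 23×20) = 23/380 = 0.06053 per s.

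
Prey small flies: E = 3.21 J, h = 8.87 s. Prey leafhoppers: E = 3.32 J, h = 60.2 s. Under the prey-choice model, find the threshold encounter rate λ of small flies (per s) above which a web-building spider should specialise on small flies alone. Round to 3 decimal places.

0.020 per s

Drop leafhoppers once their profitability E₂/h₂ falls below the rate achievable on small flies alone: E₂/h₂ = λE₁/(1 + λh₁).
Solve for λ: λE₁h₂ = E₂(1 + λh₁) → λ(E₁h₂ − E₂h₁) = E₂ → λ = E₂/(E₁h₂ − E₂h₁).
λ = 3.32/(3.21×60.2 − 3.32×8.87) = 3.32/163.8 = 0.02027 per s.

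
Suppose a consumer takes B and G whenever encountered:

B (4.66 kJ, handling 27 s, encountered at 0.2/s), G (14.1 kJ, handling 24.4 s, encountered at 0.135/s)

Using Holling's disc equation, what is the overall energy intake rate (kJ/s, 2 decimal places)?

0.29 kJ/s

R = Σλ_iE_i / (1 + Σλ_ih_i)
Numerator: 0.2×4.66 + 0.135×14.1 = 2.836
Denominator: 1 + 0.2×27 + 0.135×24.4 = 9.694
R = 2.836/9.694 = 0.2925 kJ/s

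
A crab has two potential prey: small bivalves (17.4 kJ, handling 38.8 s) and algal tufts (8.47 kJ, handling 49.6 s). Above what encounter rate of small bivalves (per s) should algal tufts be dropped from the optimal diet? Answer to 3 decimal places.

The zero-one rule: include algal tufts iff E₂/h₂ > λE₁/(1+λh₁). Equality gives the switch point.
λE₁h₂ = E₂ + λE₂h₁ ⇒ λ = E₂/(E₁h₂ − E₂h₁) = 8.47/(863 − 328.6) = 0.01585 per s.

0.016 per s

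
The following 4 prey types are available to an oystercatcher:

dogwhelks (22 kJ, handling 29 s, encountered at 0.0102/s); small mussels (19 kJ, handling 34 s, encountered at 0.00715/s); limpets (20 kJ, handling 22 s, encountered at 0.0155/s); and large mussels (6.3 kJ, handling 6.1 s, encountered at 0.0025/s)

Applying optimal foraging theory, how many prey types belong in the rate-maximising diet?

4

Profitabilities (E/h, kJ/s): large mussels 1.03, limpets 0.909, dogwhelks 0.759, small mussels 0.559. Add prey in this order while the next type's profitability exceeds the intake rate on those already taken.
Rate on top 1: 0.01551. limpets: 0.909 > 0.01551 → include.
Rate on top 2: 0.2402. dogwhelks: 0.759 > 0.2402 → include.
Rate on top 3: 0.333. small mussels: 0.559 > 0.333 → include.
Optimal diet: large mussels, limpets, dogwhelks, small mussels — 4 of 4 types.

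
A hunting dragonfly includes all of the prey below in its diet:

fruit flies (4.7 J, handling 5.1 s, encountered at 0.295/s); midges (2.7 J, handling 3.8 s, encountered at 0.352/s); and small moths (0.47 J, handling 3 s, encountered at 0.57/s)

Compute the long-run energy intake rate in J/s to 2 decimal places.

R = (0.295×4.7 + 0.352×2.7 + 0.57×0.47) / (1 + 0.295×5.1 + 0.352×3.8 + 0.57×3) = 2.605/5.552 = 0.4692 J/s.

0.47 J/s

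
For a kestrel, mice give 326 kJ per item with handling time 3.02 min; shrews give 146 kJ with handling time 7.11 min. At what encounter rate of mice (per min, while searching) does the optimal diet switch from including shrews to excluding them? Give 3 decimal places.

Drop shrews once their profitability E₂/h₂ falls below the rate achievable on mice alone: E₂/h₂ = λE₁/(1 + λh₁).
Solve for λ: λE₁h₂ = E₂(1 + λh₁) → λ(E₁h₂ − E₂h₁) = E₂ → λ = E₂/(E₁h₂ − E₂h₁).
λ = 146/(326×7.11 − 146×3.02) = 146/1877 = 0.07779 per min.

0.078 per min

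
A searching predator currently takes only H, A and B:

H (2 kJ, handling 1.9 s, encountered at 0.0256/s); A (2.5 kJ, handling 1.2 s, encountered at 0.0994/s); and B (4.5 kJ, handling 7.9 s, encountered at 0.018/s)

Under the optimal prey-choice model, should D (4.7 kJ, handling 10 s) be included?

Yes

On H, A and B alone, R = ΣλE/(1+Σλh) = 0.3807/1.31 = 0.2906 kJ/s.
Profitability of D: 4.7/10 = 0.47 kJ/s.
0.47 > 0.2906, so adding D raises the average — include it.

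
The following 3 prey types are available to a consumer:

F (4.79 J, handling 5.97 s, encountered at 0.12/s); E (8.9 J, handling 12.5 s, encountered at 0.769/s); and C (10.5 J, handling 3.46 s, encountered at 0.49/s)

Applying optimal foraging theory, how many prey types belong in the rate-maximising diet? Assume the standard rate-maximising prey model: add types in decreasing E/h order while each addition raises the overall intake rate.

Rank by E/h (J/s): C 3.03, F 0.802, E 0.712. Include each in turn until the next type's E/h falls below the running intake rate.
Rate on top 1: 1.909. F: 0.802 < 1.909 → exclude; stop.
Optimal diet: C — 1 of 3 types.

1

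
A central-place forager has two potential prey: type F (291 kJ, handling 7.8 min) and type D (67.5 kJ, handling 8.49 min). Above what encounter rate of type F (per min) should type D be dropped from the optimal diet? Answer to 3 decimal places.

The zero-one rule: include type D iff E₂/h₂ > λE₁/(1+λh₁). Equality gives the switch point.
λE₁h₂ = E₂ + λE₂h₁ ⇒ λ = E₂/(E₁h₂ − E₂h₁) = 67.5/(2471 − 526.5) = 0.03472 per min.

0.035 per min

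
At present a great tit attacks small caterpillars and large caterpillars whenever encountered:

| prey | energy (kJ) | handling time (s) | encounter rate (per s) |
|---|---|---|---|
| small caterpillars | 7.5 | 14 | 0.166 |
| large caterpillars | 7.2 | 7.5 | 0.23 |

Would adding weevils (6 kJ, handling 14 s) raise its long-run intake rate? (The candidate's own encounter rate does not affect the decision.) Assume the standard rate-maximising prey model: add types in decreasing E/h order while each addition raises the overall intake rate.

Intake rate on the current diet: R = (0.166×7.5 + 0.23×7.2) / (1 + 0.166×14 + 0.23×7.5) = 2.901/5.049 = 0.5746 kJ/s.
Profitability of weevils: 6/14 = 0.4286 kJ/s.
Since 0.4286 < R, time spent handling weevils is better spent searching.

No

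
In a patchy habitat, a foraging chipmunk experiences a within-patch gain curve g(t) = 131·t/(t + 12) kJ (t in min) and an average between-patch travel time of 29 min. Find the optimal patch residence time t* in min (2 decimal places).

18.65 min

Maximise g(t)/(T+t): set derivative to zero → g'(t)(T+t) = g(t).
g'(t) = 131·12/(t + 12)². Setting 131·12/(t+12)² = 131t/[(t+12)(29+t)] gives 12(29+t) = t(t+12), so t² = 12×29 = 348.
t* = √348 = 18.65 min.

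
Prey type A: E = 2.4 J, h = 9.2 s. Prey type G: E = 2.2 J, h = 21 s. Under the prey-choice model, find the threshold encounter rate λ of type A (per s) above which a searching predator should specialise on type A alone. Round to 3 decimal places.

0.073 per s

Drop type G once their profitability E₂/h₂ falls below the rate achievable on type A alone: E₂/h₂ = λE₁/(1 + λh₁).
Solve for λ: λE₁h₂ = E₂(1 + λh₁) → λ(E₁h₂ − E₂h₁) = E₂ → λ = E₂/(E₁h₂ − E₂h₁).
λ = 2.2/(2.4×21 − 2.2×9.2) = 2.2/30.16 = 0.07294 per s.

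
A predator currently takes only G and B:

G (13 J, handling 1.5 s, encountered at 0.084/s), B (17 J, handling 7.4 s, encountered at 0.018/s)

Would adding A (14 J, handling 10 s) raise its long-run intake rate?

Intake rate on the current diet: R = (0.084×13 + 0.018×17) / (1 + 0.084×1.5 + 0.018×7.4) = 1.398/1.259 = 1.11 J/s.
Profitability of A: 14/10 = 1.4 J/s.
1.4 > 1.11, so adding A raises the average — include it.

Yes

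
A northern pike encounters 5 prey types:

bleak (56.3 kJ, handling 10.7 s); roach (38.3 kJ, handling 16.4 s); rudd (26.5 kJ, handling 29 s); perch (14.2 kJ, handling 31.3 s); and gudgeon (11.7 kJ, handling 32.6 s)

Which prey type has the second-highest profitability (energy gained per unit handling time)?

Profitability E/h (kJ/s): bleak = 56.3/10.7 = 5.26, roach = 38.3/16.4 = 2.34, rudd = 26.5/29 = 0.914, perch = 14.2/31.3 = 0.454, gudgeon = 11.7/32.6 = 0.359.
Ranked: bleak > roach > rudd > perch > gudgeon.

roach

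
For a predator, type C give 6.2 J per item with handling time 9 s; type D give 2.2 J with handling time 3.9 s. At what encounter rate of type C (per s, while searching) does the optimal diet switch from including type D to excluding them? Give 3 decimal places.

0.502 per s

At the threshold, the rate on type C alone equals the profitability of type D: λ·6.2/(1 + λ·9) = 2.2/3.9 = 0.5641.
Rearranging, λ(6.2 − 0.5641×9) = 0.5641, so λ = 0.5641/1.123 = 0.5023 per s.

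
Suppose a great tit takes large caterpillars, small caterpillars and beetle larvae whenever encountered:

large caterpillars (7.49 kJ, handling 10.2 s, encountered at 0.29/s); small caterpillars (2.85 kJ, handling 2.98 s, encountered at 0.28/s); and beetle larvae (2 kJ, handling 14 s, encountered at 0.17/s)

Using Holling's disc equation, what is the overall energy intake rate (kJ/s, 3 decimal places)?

R = (0.29×7.49 + 0.28×2.85 + 0.17×2) / (1 + 0.29×10.2 + 0.28×2.98 + 0.17×14) = 3.31/7.172 = 0.4615 kJ/s.

0.462 kJ/s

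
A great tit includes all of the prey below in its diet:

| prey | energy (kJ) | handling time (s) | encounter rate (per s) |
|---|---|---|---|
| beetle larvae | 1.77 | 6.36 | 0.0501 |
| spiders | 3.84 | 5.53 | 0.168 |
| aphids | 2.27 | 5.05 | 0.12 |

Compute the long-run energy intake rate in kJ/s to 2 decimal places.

0.35 kJ/s

Energy encountered per unit search time: 0.0501×1.77 + 0.168×3.84 + 0.12×2.27 = 1.006 kJ/s.
Handling time per unit search time: 0.0501×6.36 + 0.168×5.53 + 0.12×5.05 = 1.854.
Rate = 1.006/(1 + 1.854) = 0.3526 kJ/s.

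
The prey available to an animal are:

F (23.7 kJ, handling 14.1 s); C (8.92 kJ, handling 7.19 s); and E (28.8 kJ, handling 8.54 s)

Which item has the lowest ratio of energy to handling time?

Profitability E/h (kJ/s): F = 23.7/14.1 = 1.68, C = 8.92/7.19 = 1.24, E = 28.8/8.54 = 3.37.
Ranked: E > F > C.

C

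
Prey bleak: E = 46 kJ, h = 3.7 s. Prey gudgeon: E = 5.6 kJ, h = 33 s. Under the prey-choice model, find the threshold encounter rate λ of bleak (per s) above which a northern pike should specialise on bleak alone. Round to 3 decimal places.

0.004 per s

The zero-one rule: include gudgeon iff E₂/h₂ > λE₁/(1+λh₁). Equality gives the switch point.
λE₁h₂ = E₂ + λE₂h₁ ⇒ λ = E₂/(E₁h₂ − E₂h₁) = 5.6/(1518 − 20.72) = 0.00374 per s.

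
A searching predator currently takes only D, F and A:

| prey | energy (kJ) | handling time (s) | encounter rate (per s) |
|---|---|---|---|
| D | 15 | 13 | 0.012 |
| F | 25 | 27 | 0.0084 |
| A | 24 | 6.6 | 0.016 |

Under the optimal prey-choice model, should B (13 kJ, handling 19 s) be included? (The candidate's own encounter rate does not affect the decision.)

Intake rate on the current diet: R = (0.012×15 + 0.0084×25 + 0.016×24) / (1 + 0.012×13 + 0.0084×27 + 0.016×6.6) = 0.774/1.488 = 0.52 kJ/s.
B: E/h = 13/19 = 0.6842 kJ/s.
0.6842 > 0.52, so adding B raises the average — include it.

Yes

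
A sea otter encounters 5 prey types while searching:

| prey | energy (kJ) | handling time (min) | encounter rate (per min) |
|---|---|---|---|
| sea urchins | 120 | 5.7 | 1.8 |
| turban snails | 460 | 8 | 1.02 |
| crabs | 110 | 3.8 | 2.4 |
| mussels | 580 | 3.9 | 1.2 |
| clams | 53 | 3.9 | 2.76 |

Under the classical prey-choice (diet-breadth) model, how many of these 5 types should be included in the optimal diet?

1

Rank by E/h (kJ/min): mussels 149, turban snails 57.5, crabs 28.9, sea urchins 21.1, clams 13.6. Include each in turn until the next type's E/h falls below the running intake rate.
Rate on top 1: 122.5. turban snails: 57.5 < 122.5 → exclude; stop.
Optimal diet: mussels — 1 of 5 types.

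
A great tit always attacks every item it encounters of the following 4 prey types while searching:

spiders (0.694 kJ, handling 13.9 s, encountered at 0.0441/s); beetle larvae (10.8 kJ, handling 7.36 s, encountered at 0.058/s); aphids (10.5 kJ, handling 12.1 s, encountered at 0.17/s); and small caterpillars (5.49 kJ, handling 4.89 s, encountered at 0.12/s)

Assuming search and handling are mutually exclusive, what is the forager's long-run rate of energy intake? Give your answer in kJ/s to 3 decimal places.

0.662 kJ/s

R = (0.0441×0.694 + 0.058×10.8 + 0.17×10.5 + 0.12×5.49) / (1 + 0.0441×13.9 + 0.058×7.36 + 0.17×12.1 + 0.12×4.89) = 3.101/4.684 = 0.662 kJ/s.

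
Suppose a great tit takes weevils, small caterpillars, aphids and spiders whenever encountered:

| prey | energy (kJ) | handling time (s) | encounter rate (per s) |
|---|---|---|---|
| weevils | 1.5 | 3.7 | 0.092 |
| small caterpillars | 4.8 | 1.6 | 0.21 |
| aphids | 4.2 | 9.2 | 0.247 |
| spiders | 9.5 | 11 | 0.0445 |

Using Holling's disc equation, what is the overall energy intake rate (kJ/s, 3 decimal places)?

R = (0.092×1.5 + 0.21×4.8 + 0.247×4.2 + 0.0445×9.5) / (1 + 0.092×3.7 + 0.21×1.6 + 0.247×9.2 + 0.0445×11) = 2.606/4.438 = 0.5872 kJ/s.

0.587 kJ/s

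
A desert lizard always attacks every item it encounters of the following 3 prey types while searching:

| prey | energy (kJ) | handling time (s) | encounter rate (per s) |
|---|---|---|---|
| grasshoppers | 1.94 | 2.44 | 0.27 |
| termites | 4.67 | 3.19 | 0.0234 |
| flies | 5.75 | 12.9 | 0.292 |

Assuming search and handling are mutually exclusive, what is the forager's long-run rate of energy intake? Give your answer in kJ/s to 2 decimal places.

0.42 kJ/s

Energy encountered per unit search time: 0.27×1.94 + 0.0234×4.67 + 0.292×5.75 = 2.312 kJ/s.
Handling time per unit search time: 0.27×2.44 + 0.0234×3.19 + 0.292×12.9 = 4.5.
Rate = 2.312/(1 + 4.5) = 0.4204 kJ/s.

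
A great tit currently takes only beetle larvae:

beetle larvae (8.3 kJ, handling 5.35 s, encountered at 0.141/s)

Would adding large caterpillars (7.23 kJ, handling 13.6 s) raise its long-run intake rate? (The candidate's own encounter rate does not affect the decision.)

Current rate: (0.141×8.3)/(1 + 0.141×5.35) = 0.6671 kJ/s.
Profitability of large caterpillars: 7.23/13.6 = 0.5316 kJ/s.
Since 0.5316 < R, time spent handling large caterpillars is better spent searching.

No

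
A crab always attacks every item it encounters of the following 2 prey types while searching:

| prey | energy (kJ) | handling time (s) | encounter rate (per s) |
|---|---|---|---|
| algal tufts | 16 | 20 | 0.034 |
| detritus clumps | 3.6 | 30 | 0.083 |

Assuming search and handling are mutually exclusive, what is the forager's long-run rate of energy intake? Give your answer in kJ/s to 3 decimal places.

0.202 kJ/s

R = (0.034×16 + 0.083×3.6) / (1 + 0.034×20 + 0.083×30) = 0.8428/4.17 = 0.2021 kJ/s.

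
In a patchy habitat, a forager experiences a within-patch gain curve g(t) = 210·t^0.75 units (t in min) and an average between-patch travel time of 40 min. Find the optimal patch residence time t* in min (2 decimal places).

Maximise g(t)/(T+t): set derivative to zero → g'(t)(T+t) = g(t).
g'(t) = 0.75·210·t^-0.25. Setting 0.75·210·t^-0.25 = 210·t^0.75/(40+t) gives 0.75(40+t) = t, so 0.25·t = 0.75×40.
t* = 0.75×40/0.25 = 120 min.

120.00 min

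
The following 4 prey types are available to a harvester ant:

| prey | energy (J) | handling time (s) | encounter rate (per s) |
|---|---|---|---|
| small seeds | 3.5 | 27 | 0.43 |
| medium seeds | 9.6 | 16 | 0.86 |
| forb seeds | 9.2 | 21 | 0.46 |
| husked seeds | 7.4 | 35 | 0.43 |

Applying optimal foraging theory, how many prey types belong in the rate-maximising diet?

1

E/h in descending order: medium seeds 0.6, forb seeds 0.438, husked seeds 0.211, small seeds 0.13 J/s. The optimal diet is the largest prefix of this list for which every included type satisfies E_i/h_i > R on the types above it.
Rate on top 1: 0.5593. forb seeds: 0.438 < 0.5593 → exclude; stop.
Optimal diet: medium seeds — 1 of 4 types.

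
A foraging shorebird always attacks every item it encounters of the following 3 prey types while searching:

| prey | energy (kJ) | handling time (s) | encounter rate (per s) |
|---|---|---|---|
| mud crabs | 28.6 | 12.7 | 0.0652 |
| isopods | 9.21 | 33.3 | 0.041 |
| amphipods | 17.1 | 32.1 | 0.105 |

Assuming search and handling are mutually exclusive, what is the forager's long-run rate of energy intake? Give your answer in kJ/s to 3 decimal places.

Energy encountered per unit search time: 0.0652×28.6 + 0.041×9.21 + 0.105×17.1 = 4.038 kJ/s.
Handling time per unit search time: 0.0652×12.7 + 0.041×33.3 + 0.105×32.1 = 5.564.
Rate = 4.038/(1 + 5.564) = 0.6152 kJ/s.

0.615 kJ/s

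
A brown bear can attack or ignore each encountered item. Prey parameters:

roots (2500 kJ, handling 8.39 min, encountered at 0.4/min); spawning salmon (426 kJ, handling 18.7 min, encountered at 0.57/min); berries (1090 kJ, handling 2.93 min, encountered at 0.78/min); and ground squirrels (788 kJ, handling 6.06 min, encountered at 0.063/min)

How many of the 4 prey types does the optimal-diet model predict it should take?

2

Rank by E/h (kJ/min): berries 372, roots 298, ground squirrels 130, spawning salmon 22.8. Include each in turn until the next type's E/h falls below the running intake rate.
Rate on top 1: 258.8. roots: 298 > 258.8 → include.
Rate on top 2: 278.6. ground squirrels: 130 < 278.6 → exclude; stop.
Optimal diet: berries, roots — 2 of 4 types.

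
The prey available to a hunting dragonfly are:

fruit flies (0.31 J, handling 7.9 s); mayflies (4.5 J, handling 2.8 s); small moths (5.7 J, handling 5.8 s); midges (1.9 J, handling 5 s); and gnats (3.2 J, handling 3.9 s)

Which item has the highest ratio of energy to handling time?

In descending order of E/h:
mayflies: 4.5/2.8 = 1.61 J/s
small moths: 5.7/5.8 = 0.983 J/s
gnats: 3.2/3.9 = 0.821 J/s
midges: 1.9/5 = 0.38 J/s
fruit flies: 0.31/7.9 = 0.0392 J/s

mayflies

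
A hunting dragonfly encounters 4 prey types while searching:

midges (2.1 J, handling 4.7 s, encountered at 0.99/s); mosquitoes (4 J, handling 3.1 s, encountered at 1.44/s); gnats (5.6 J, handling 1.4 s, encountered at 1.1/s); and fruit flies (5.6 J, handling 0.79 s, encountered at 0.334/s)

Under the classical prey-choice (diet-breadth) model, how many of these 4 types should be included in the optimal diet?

2

Rank by E/h (J/s): fruit flies 7.09, gnats 4, mosquitoes 1.29, midges 0.447. Include each in turn until the next type's E/h falls below the running intake rate.
Rate on top 1: 1.48. gnats: 4 > 1.48 → include.
Rate on top 2: 2.864. mosquitoes: 1.29 < 2.864 → exclude; stop.
Optimal diet: fruit flies, gnats — 2 of 4 types.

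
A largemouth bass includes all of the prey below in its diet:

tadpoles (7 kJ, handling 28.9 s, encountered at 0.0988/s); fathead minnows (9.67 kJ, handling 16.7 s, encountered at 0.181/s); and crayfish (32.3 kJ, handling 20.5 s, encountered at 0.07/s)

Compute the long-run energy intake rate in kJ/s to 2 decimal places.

R = (0.0988×7 + 0.181×9.67 + 0.07×32.3) / (1 + 0.0988×28.9 + 0.181×16.7 + 0.07×20.5) = 4.703/8.313 = 0.5657 kJ/s.

0.57 kJ/s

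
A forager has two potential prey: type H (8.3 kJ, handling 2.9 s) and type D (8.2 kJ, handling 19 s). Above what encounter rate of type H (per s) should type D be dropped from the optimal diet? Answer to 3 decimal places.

At the threshold, the rate on type H alone equals the profitability of type D: λ·8.3/(1 + λ·2.9) = 8.2/19 = 0.4316.
Rearranging, λ(8.3 − 0.4316×2.9) = 0.4316, so λ = 0.4316/7.048 = 0.06123 per s.

0.061 per s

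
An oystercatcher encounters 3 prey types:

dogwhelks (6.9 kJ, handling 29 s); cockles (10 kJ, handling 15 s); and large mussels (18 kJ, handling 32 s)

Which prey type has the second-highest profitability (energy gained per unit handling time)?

Profitability E/h (kJ/s): dogwhelks = 6.9/29 = 0.238, cockles = 10/15 = 0.667, large mussels = 18/32 = 0.562.
Ranked: cockles > large mussels > dogwhelks.

large mussels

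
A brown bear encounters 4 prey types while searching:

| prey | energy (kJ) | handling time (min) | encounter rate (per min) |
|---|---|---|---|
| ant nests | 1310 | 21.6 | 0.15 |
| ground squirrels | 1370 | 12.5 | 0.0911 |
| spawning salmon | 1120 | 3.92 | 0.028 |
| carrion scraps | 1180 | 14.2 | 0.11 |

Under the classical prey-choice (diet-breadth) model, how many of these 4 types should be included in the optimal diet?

Rank by E/h (kJ/min): spawning salmon 286, ground squirrels 110, carrion scraps 83.1, ant nests 60.6. Include each in turn until the next type's E/h falls below the running intake rate.
Rate on top 1: 28.26. ground squirrels: 110 > 28.26 → include.
Rate on top 2: 69.45. carrion scraps: 83.1 > 69.45 → include.
Rate on top 3: 75.05. ant nests: 60.6 < 75.05 → exclude; stop.
Optimal diet: spawning salmon, ground squirrels, carrion scraps — 3 of 4 types.

3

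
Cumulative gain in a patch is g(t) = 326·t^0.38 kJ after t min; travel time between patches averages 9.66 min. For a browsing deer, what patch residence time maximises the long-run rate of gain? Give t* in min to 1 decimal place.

Maximise g(t)/(T+t): set derivative to zero → g'(t)(T+t) = g(t).
g'(t) = 0.38·326·t^-0.62. Setting 0.38·326·t^-0.62 = 326·t^0.38/(9.66+t) gives 0.38(9.66+t) = t, so 0.62·t = 0.38×9.66.
t* = 0.38×9.66/0.62 = 5.921 min.

5.9 min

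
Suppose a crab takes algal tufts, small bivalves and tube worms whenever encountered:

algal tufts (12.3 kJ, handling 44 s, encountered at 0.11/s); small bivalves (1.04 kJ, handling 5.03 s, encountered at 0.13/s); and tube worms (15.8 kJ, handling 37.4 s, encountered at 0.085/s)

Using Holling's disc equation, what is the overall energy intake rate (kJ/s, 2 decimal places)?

Energy encountered per unit search time: 0.11×12.3 + 0.13×1.04 + 0.085×15.8 = 2.831 kJ/s.
Handling time per unit search time: 0.11×44 + 0.13×5.03 + 0.085×37.4 = 8.673.
Rate = 2.831/(1 + 8.673) = 0.2927 kJ/s.

0.29 kJ/s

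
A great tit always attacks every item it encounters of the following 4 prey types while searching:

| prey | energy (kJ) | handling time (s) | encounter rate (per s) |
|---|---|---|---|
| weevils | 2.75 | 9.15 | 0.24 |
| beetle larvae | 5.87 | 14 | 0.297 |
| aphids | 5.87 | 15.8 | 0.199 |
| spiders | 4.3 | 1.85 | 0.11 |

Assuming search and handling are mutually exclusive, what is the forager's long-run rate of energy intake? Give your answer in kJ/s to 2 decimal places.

0.38 kJ/s

Energy encountered per unit search time: 0.24×2.75 + 0.297×5.87 + 0.199×5.87 + 0.11×4.3 = 4.045 kJ/s.
Handling time per unit search time: 0.24×9.15 + 0.297×14 + 0.199×15.8 + 0.11×1.85 = 9.702.
Rate = 4.045/(1 + 9.702) = 0.3779 kJ/s.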